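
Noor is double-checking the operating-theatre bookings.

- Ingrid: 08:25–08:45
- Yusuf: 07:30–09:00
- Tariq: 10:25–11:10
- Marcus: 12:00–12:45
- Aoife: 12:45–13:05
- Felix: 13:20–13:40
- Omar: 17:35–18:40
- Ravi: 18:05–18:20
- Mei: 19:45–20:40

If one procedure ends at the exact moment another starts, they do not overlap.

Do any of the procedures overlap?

Sorted by start: Yusuf, Ingrid, Tariq, Marcus, Aoife, Felix, Omar, Ravi, Mei.
Ingrid starts before Yusuf ends → Yusuf and Ingrid overlap.
That's a conflict, so the schedule is not conflict-free.

Yes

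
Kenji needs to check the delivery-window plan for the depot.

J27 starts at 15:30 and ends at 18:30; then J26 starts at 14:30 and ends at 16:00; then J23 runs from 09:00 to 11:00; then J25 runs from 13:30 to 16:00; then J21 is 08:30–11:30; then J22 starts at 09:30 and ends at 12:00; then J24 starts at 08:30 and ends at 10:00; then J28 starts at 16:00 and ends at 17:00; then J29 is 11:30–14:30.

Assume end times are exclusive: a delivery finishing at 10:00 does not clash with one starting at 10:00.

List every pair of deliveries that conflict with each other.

Sorted by start: J21, J24, J23, J22, J29, J25, J26, J27, J28.
J24 starts before J21 ends → J21 and J24 overlap.
J23 starts before J21 ends → J21 and J23 overlap.
J22 starts before J21 ends → J21 and J22 overlap.
J29 starts exactly when J21 ends (back-to-back, no overlap), so J21 has no further overlaps.
J23 starts before J24 ends → J24 and J23 overlap.
J22 starts before J24 ends → J24 and J22 overlap.
J29 starts after J24 ends, so J24 has no further overlaps.
J22 starts before J23 ends → J23 and J22 overlap.
J29 starts after J23 ends, so J23 has no further overlaps.
J29 starts before J22 ends → J22 and J29 overlap.
J25 starts after J22 ends, so J22 has no further overlaps.
J25 starts before J29 ends → J29 and J25 overlap.
J26 starts exactly when J29 ends (back-to-back, no overlap), so J29 has no further overlaps.
J26 starts before J25 ends → J25 and J26 overlap.
J27 starts before J25 ends → J25 and J27 overlap.
J28 starts exactly when J25 ends (back-to-back, no overlap).
J27 starts before J26 ends → J26 and J27 overlap.
J28 starts exactly when J26 ends (back-to-back, no overlap).
J28 starts before J27 ends → J27 and J28 overlap.

J21 & J22, J21 & J23, J21 & J24, J22 & J23, J22 & J24, J22 & J29, J23 & J24, J25 & J26, J25 & J27, J25 & J29, J26 & J27, J27 & J28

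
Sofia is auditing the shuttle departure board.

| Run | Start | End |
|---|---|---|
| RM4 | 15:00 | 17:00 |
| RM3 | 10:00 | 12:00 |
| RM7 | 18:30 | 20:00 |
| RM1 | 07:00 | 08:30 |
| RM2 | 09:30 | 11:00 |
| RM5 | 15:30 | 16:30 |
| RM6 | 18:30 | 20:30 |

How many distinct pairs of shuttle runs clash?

Sorted by start: RM1, RM2, RM3, RM4, RM5, RM6, RM7.
RM2 starts after RM1 ends, so nothing later overlaps RM1 either.
RM3 starts before RM2 ends → RM2 and RM3 overlap.
RM4 starts after RM2 ends, so nothing later overlaps RM2 either.
RM4 starts after RM3 ends, so nothing later overlaps RM3 either.
RM5 starts before RM4 ends → RM4 and RM5 overlap.
RM6 starts after RM4 ends, so nothing later overlaps RM4 either.
RM6 starts after RM5 ends, so nothing later overlaps RM5 either.
RM7 starts before RM6 ends → RM6 and RM7 overlap.
Overlapping pairs: RM2 & RM3, RM4 & RM5, RM6 & RM7 — 3 in total.

3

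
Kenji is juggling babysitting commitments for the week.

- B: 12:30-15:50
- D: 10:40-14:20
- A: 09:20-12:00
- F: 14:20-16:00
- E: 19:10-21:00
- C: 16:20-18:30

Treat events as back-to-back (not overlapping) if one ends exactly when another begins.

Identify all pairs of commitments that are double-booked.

Check each pair: they overlap iff neither finishes before the other starts.
Sorted by start: A, D, B, F, C, E.
D starts before A ends → A and D overlap.
B starts after A ends, so A has no further overlaps.
B starts before D ends → D and B overlap.
F starts exactly when D ends (back-to-back, no overlap), so D has no further overlaps.
F starts before B ends → B and F overlap.
C starts after B ends, so B has no further overlaps.
C starts after F ends, so F has no further overlaps.
E starts after C ends.

A & D, B & D, B & F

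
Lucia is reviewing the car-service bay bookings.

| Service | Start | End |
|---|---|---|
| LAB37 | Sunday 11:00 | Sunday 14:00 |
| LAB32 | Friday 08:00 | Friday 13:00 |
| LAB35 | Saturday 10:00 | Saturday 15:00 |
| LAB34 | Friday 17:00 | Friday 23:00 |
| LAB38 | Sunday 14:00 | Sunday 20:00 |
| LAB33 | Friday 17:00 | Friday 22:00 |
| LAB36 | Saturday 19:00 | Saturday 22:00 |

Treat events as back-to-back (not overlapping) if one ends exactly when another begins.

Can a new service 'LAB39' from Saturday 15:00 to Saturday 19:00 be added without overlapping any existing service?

Yes — the slot is free

LAB32: ends Friday 13:00 at or before LAB39 starts Saturday 15:00 → clear.
LAB33: ends Friday 22:00 at or before LAB39 starts Saturday 15:00 → clear.
LAB34: ends Friday 23:00 at or before LAB39 starts Saturday 15:00 → clear.
LAB35: ends Saturday 15:00 at or before LAB39 starts Saturday 15:00 → clear.
LAB36: starts Saturday 19:00 at or after LAB39 ends Saturday 19:00 → clear.
LAB37: starts Sunday 11:00 at or after LAB39 ends Saturday 19:00 → clear.
LAB38: starts Sunday 14:00 at or after LAB39 ends Saturday 19:00 → clear.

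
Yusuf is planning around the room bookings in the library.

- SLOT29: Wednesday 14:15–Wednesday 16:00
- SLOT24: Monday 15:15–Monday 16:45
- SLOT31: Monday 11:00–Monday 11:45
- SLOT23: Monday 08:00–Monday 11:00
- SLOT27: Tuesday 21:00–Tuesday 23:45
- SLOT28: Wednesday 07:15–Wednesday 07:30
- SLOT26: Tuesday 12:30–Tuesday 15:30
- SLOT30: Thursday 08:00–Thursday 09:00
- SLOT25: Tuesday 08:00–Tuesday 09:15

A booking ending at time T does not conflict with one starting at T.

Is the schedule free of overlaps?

Check each pair: they overlap iff neither finishes before the other starts.
Sorted by start: SLOT23, SLOT31, SLOT24, SLOT25, SLOT26, SLOT27, SLOT28, SLOT29, SLOT30.
SLOT31 starts exactly when SLOT23 ends (back-to-back, no overlap), so SLOT23 has no further overlaps.
SLOT24 starts after SLOT31 ends, so SLOT31 has no further overlaps.
SLOT25 starts after SLOT24 ends, so SLOT24 has no further overlaps.
SLOT26 starts after SLOT25 ends, so SLOT25 has no further overlaps.
SLOT27 starts after SLOT26 ends, so SLOT26 has no further overlaps.
SLOT28 starts after SLOT27 ends, so SLOT27 has no further overlaps.
SLOT29 starts after SLOT28 ends, so SLOT28 has no further overlaps.
SLOT30 starts after SLOT29 ends.
Every pair is clear; the schedule has no overlaps.

Yes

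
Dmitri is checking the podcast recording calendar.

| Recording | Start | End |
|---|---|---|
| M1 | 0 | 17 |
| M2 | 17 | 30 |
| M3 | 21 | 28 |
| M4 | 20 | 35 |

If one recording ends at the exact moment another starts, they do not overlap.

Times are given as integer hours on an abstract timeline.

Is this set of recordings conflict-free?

Sorted by start: M1, M2, M4, M3.
M2 starts exactly when M1 ends (back-to-back, no overlap), so nothing later overlaps M1 either.
M4 starts before M2 ends → M2 and M4 overlap.
That's a conflict, so the schedule is not conflict-free.

No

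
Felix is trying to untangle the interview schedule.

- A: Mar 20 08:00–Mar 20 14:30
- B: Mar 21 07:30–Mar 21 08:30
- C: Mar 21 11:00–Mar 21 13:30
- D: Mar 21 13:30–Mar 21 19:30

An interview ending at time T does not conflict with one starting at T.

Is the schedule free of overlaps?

Sorted by start: A, B, C, D.
B starts after A ends — done with A.
C starts after B ends — done with B.
D starts exactly when C ends (back-to-back, no overlap).
Every pair is clear; the schedule has no overlaps.

Yes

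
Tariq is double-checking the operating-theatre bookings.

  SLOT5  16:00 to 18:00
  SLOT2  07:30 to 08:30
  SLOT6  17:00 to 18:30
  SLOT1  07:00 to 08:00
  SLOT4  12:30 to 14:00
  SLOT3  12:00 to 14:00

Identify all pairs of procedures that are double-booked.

Sorted by start: SLOT1, SLOT2, SLOT3, SLOT4, SLOT5, SLOT6.
SLOT2 starts before SLOT1 ends → SLOT1 and SLOT2 overlap.
SLOT3 starts after SLOT1 ends; SLOT1 is clear from here.
SLOT3 starts after SLOT2 ends; SLOT2 is clear from here.
SLOT4 starts before SLOT3 ends → SLOT3 and SLOT4 overlap.
SLOT5 starts after SLOT3 ends; SLOT3 is clear from here.
SLOT5 starts after SLOT4 ends; SLOT4 is clear from here.
SLOT6 starts before SLOT5 ends → SLOT5 and SLOT6 overlap.

SLOT1 & SLOT2, SLOT3 & SLOT4, SLOT5 & SLOT6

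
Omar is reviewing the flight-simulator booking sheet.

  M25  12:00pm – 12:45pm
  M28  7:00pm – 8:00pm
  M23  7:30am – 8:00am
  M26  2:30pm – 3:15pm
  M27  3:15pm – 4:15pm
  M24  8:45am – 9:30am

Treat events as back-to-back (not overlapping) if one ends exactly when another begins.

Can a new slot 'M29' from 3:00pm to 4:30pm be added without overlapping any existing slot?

No — it overlaps M26, M27

M23: ends 8:00am at or before M29 starts 3:00pm → clear.
M24: ends 9:30am at or before M29 starts 3:00pm → clear.
M25: ends 12:45pm at or before M29 starts 3:00pm → clear.
M26: starts 2:30pm before M29 ends 4:30pm, and ends 3:15pm after M29 starts 3:00pm → overlap.
M27: starts 3:15pm before M29 ends 4:30pm, and ends 4:15pm after M29 starts 3:00pm → overlap.
M28: starts 7:00pm at or after M29 ends 4:30pm → clear.
M29 overlaps M26, M27.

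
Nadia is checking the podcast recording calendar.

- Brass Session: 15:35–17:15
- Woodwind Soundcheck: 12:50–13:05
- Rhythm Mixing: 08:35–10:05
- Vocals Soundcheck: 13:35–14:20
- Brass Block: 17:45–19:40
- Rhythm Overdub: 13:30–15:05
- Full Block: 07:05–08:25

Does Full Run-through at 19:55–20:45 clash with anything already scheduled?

Full Block: ends 08:25 at or before Full Run-through starts 19:55 → clear.
Rhythm Mixing: ends 10:05 at or before Full Run-through starts 19:55 → clear.
Woodwind Soundcheck: ends 13:05 at or before Full Run-through starts 19:55 → clear.
Rhythm Overdub: ends 15:05 at or before Full Run-through starts 19:55 → clear.
Vocals Soundcheck: ends 14:20 at or before Full Run-through starts 19:55 → clear.
Brass Session: ends 17:15 at or before Full Run-through starts 19:55 → clear.
Brass Block: ends 19:40 at or before Full Run-through starts 19:55 → clear.

No — it doesn't clash with anything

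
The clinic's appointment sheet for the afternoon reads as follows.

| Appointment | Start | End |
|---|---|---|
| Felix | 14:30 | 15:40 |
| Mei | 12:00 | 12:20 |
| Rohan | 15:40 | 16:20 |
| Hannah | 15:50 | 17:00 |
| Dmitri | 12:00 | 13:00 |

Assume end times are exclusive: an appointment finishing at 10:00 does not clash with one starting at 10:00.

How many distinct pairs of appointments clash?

2

Sorted by start: Dmitri, Mei, Felix, Rohan, Hannah.
Mei starts before Dmitri ends → Dmitri and Mei overlap.
Felix starts after Dmitri ends, so Dmitri has no further overlaps.
Felix starts after Mei ends, so Mei has no further overlaps.
Rohan starts exactly when Felix ends (back-to-back, no overlap), so Felix has no further overlaps.
Hannah starts before Rohan ends → Rohan and Hannah overlap.
Overlapping pairs: Dmitri & Mei, Hannah & Rohan — 2 in total.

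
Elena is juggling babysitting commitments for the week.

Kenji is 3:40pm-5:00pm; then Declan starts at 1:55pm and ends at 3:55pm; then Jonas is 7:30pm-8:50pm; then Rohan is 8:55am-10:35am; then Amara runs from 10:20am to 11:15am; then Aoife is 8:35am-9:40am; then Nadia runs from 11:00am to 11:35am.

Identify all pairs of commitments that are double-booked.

Amara & Nadia, Amara & Rohan, Aoife & Rohan, Declan & Kenji

Sorted by start: Aoife, Rohan, Amara, Nadia, Declan, Kenji, Jonas.
Rohan starts before Aoife ends → Aoife and Rohan overlap.
Amara starts after Aoife ends; Aoife is clear from here.
Amara starts before Rohan ends → Rohan and Amara overlap.
Nadia starts after Rohan ends; Rohan is clear from here.
Nadia starts before Amara ends → Amara and Nadia overlap.
Declan starts after Amara ends; Amara is clear from here.
Declan starts after Nadia ends; Nadia is clear from here.
Kenji starts before Declan ends → Declan and Kenji overlap.
Jonas starts after Declan ends.
Jonas starts after Kenji ends.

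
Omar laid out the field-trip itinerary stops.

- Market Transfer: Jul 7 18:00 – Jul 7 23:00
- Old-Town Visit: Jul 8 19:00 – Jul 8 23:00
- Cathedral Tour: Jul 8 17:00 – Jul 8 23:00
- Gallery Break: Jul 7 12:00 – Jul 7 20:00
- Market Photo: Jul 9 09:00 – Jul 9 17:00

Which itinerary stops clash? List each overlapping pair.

Cathedral Tour & Old-Town Visit, Gallery Break & Market Transfer

Sorted by start: Gallery Break, Market Transfer, Cathedral Tour, Old-Town Visit, Market Photo.
Market Transfer starts before Gallery Break ends → Gallery Break and Market Transfer overlap.
Cathedral Tour starts after Gallery Break ends; Gallery Break is clear from here.
Cathedral Tour starts after Market Transfer ends; Market Transfer is clear from here.
Old-Town Visit starts before Cathedral Tour ends → Cathedral Tour and Old-Town Visit overlap.
Market Photo starts after Cathedral Tour ends.
Market Photo starts after Old-Town Visit ends.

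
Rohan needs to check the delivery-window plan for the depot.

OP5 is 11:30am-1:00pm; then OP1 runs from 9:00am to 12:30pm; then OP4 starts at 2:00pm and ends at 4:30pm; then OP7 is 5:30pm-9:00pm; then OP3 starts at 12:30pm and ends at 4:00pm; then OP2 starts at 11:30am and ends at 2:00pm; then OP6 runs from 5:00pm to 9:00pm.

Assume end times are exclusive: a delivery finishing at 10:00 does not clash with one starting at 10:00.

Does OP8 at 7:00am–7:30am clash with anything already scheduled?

OP1: starts 9:00am at or after OP8 ends 7:30am → clear.
OP2: starts 11:30am at or after OP8 ends 7:30am → clear.
OP5: starts 11:30am at or after OP8 ends 7:30am → clear.
OP3: starts 12:30pm at or after OP8 ends 7:30am → clear.
OP4: starts 2:00pm at or after OP8 ends 7:30am → clear.
OP6: starts 5:00pm at or after OP8 ends 7:30am → clear.
OP7: starts 5:30pm at or after OP8 ends 7:30am → clear.

No — it doesn't clash with anything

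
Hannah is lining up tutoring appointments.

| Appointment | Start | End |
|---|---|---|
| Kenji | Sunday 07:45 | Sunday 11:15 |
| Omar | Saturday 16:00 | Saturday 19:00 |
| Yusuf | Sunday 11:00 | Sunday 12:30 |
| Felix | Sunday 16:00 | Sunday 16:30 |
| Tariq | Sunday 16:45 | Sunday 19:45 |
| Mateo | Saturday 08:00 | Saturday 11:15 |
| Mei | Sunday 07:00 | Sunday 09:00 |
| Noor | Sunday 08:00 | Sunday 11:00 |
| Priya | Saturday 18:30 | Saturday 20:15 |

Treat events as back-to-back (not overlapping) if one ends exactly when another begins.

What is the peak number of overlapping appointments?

Sweep the timeline, counting +1 at each start and −1 at each end (ends before starts at a tie):
Saturday 08:00 start Mateo → 1
Saturday 11:15 end Mateo → 0
Saturday 16:00 start Omar → 1
Saturday 18:30 start Priya → 2
Saturday 19:00 end Omar → 1
Saturday 20:15 end Priya → 0
Sunday 07:00 start Mei → 1
Sunday 07:45 start Kenji → 2
Sunday 08:00 start Noor → 3
Sunday 09:00 end Mei → 2
Sunday 11:00 end Noor → 1
Sunday 11:00 start Yusuf → 2
Sunday 11:15 end Kenji → 1
Sunday 12:30 end Yusuf → 0
Sunday 16:00 start Felix → 1
Sunday 16:30 end Felix → 0
Sunday 16:45 start Tariq → 1
Sunday 19:45 end Tariq → 0
Peak is 3, at Sunday 08:00 (Kenji, Mei, Noor).

3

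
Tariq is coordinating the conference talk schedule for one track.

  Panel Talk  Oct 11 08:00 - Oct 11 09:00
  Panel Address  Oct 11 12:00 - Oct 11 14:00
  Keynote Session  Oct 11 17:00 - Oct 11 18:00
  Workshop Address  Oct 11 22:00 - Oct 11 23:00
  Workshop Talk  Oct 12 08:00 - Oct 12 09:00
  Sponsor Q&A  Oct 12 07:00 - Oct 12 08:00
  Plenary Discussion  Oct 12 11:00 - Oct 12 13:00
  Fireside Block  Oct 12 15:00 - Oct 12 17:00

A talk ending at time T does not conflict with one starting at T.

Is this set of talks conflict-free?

Sorted by start: Panel Talk, Panel Address, Keynote Session, Workshop Address, Sponsor Q&A, Workshop Talk, Plenary Discussion, Fireside Block.
Panel Address starts after Panel Talk ends, so nothing later overlaps Panel Talk either.
Keynote Session starts after Panel Address ends, so nothing later overlaps Panel Address either.
Workshop Address starts after Keynote Session ends, so nothing later overlaps Keynote Session either.
Sponsor Q&A starts after Workshop Address ends, so nothing later overlaps Workshop Address either.
Workshop Talk starts exactly when Sponsor Q&A ends (back-to-back, no overlap), so nothing later overlaps Sponsor Q&A either.
Plenary Discussion starts after Workshop Talk ends, so nothing later overlaps Workshop Talk either.
Fireside Block starts after Plenary Discussion ends.
Every pair is clear; the schedule has no overlaps.

Yes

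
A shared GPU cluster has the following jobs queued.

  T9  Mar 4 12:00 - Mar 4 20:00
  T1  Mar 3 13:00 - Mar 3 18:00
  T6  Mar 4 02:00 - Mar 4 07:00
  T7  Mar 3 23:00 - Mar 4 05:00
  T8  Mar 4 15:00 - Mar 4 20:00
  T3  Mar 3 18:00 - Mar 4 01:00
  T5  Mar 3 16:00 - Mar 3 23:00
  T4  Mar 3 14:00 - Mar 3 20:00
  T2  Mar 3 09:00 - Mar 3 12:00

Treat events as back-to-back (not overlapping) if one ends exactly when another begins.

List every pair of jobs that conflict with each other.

Sorted by start: T2, T1, T4, T5, T3, T7, T6, T9, T8.
T1 starts after T2 ends — done with T2.
T4 starts before T1 ends → T1 and T4 overlap.
T5 starts before T1 ends → T1 and T5 overlap.
T3 starts exactly when T1 ends (back-to-back, no overlap) — done with T1.
T5 starts before T4 ends → T4 and T5 overlap.
T3 starts before T4 ends → T4 and T3 overlap.
T7 starts after T4 ends — done with T4.
T3 starts before T5 ends → T5 and T3 overlap.
T7 starts exactly when T5 ends (back-to-back, no overlap) — done with T5.
T7 starts before T3 ends → T3 and T7 overlap.
T6 starts after T3 ends — done with T3.
T6 starts before T7 ends → T7 and T6 overlap.
T9 starts after T7 ends — done with T7.
T9 starts after T6 ends — done with T6.
T8 starts before T9 ends → T9 and T8 overlap.

T1 & T4, T1 & T5, T3 & T4, T3 & T5, T3 & T7, T4 & T5, T6 & T7, T8 & T9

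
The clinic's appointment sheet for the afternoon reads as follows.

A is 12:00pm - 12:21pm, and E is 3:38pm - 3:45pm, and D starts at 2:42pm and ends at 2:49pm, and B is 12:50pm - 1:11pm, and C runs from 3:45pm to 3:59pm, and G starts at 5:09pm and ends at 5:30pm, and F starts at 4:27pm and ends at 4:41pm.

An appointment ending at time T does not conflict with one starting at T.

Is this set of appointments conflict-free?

Yes

Check each pair: they overlap iff neither finishes before the other starts.
Sorted by start: A, B, D, E, C, F, G.
B starts after A ends, so A has no further overlaps.
D starts after B ends, so B has no further overlaps.
E starts after D ends, so D has no further overlaps.
C starts exactly when E ends (back-to-back, no overlap), so E has no further overlaps.
F starts after C ends, so C has no further overlaps.
G starts after F ends.
Every pair is clear; the schedule has no overlaps.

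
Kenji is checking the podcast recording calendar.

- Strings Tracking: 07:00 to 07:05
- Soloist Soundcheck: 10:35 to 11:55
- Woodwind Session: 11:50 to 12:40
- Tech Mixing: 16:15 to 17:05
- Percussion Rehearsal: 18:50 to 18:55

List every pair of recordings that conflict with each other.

Check each pair: they overlap iff neither finishes before the other starts.
Sorted by start: Strings Tracking, Soloist Soundcheck, Woodwind Session, Tech Mixing, Percussion Rehearsal.
Soloist Soundcheck starts after Strings Tracking ends; Strings Tracking is clear from here.
Woodwind Session starts before Soloist Soundcheck ends → Soloist Soundcheck and Woodwind Session overlap.
Tech Mixing starts after Soloist Soundcheck ends; Soloist Soundcheck is clear from here.
Tech Mixing starts after Woodwind Session ends; Woodwind Session is clear from here.
Percussion Rehearsal starts after Tech Mixing ends.

Soloist Soundcheck & Woodwind Session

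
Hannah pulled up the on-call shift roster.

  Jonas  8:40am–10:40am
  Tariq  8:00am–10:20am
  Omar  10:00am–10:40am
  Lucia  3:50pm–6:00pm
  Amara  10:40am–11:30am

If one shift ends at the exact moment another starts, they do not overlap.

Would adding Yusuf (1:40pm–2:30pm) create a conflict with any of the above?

No — it doesn't clash with anything

Tariq: ends 10:20am at or before Yusuf starts 1:40pm → clear.
Jonas: ends 10:40am at or before Yusuf starts 1:40pm → clear.
Omar: ends 10:40am at or before Yusuf starts 1:40pm → clear.
Amara: ends 11:30am at or before Yusuf starts 1:40pm → clear.
Lucia: starts 3:50pm at or after Yusuf ends 2:30pm → clear.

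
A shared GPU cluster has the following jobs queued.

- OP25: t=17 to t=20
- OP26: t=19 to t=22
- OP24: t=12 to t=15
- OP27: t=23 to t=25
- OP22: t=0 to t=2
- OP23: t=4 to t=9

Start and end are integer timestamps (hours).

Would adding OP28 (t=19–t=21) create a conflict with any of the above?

OP22: ends t=2 at or before OP28 starts t=19 → clear.
OP23: ends t=9 at or before OP28 starts t=19 → clear.
OP24: ends t=15 at or before OP28 starts t=19 → clear.
OP25: starts t=17 before OP28 ends t=21, and ends t=20 after OP28 starts t=19 → overlap.
OP26: starts t=19 before OP28 ends t=21, and ends t=22 after OP28 starts t=19 → overlap.
OP27: starts t=23 at or after OP28 ends t=21 → clear.
OP28 overlaps OP25, OP26.

Yes — it overlaps OP25, OP26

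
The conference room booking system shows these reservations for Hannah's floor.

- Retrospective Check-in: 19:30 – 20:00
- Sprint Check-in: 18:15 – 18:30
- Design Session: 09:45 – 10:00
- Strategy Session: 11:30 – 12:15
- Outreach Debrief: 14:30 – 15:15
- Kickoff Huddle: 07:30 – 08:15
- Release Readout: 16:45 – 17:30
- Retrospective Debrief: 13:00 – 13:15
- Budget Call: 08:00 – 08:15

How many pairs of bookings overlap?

Check each pair: they overlap iff neither finishes before the other starts.
Sorted by start: Kickoff Huddle, Budget Call, Design Session, Strategy Session, Retrospective Debrief, Outreach Debrief, Release Readout, Sprint Check-in, Retrospective Check-in.
Budget Call starts before Kickoff Huddle ends → Kickoff Huddle and Budget Call overlap.
Design Session starts after Kickoff Huddle ends, so Kickoff Huddle has no further overlaps.
Design Session starts after Budget Call ends, so Budget Call has no further overlaps.
Strategy Session starts after Design Session ends, so Design Session has no further overlaps.
Retrospective Debrief starts after Strategy Session ends, so Strategy Session has no further overlaps.
Outreach Debrief starts after Retrospective Debrief ends, so Retrospective Debrief has no further overlaps.
Release Readout starts after Outreach Debrief ends, so Outreach Debrief has no further overlaps.
Sprint Check-in starts after Release Readout ends, so Release Readout has no further overlaps.
Retrospective Check-in starts after Sprint Check-in ends.
Overlapping pairs: Budget Call & Kickoff Huddle — 1 in total.

1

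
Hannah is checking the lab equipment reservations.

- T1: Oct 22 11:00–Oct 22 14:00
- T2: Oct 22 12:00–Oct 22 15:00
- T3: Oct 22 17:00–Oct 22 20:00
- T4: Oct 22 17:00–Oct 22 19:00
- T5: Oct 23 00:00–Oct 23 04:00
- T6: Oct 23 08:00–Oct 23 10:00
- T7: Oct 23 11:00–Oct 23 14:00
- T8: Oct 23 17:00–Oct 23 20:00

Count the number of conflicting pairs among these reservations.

2

Check each pair: they overlap iff neither finishes before the other starts.
Sorted by start: T1, T2, T3, T4, T5, T6, T7, T8.
T2 starts before T1 ends → T1 and T2 overlap.
T3 starts after T1 ends, so T1 has no further overlaps.
T3 starts after T2 ends, so T2 has no further overlaps.
T4 starts before T3 ends → T3 and T4 overlap.
T5 starts after T3 ends, so T3 has no further overlaps.
T5 starts after T4 ends, so T4 has no further overlaps.
T6 starts after T5 ends, so T5 has no further overlaps.
T7 starts after T6 ends, so T6 has no further overlaps.
T8 starts after T7 ends.
Overlapping pairs: T1 & T2, T3 & T4 — 2 in total.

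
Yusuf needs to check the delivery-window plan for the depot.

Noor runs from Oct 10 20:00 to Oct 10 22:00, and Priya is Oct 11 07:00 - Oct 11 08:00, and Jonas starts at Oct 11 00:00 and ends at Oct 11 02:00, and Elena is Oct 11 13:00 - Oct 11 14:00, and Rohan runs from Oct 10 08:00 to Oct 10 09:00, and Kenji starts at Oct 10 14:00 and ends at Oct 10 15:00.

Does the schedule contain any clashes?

No

Check each pair: they overlap iff neither finishes before the other starts.
Sorted by start: Rohan, Kenji, Noor, Jonas, Priya, Elena.
Kenji starts after Rohan ends, so Rohan has no further overlaps.
Noor starts after Kenji ends, so Kenji has no further overlaps.
Jonas starts after Noor ends, so Noor has no further overlaps.
Priya starts after Jonas ends, so Jonas has no further overlaps.
Elena starts after Priya ends.
Every pair is clear; the schedule has no overlaps.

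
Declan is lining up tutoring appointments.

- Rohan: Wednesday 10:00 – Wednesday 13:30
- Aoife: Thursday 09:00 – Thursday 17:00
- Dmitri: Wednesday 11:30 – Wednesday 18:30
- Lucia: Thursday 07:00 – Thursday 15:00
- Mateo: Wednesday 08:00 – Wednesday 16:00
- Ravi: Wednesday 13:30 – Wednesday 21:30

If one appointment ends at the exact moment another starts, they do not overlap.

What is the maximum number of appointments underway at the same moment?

3

Sweep the timeline, counting +1 at each start and −1 at each end (ends before starts at a tie):
Wednesday 08:00 start Mateo → 1
Wednesday 10:00 start Rohan → 2
Wednesday 11:30 start Dmitri → 3
Wednesday 13:30 end Rohan → 2
Wednesday 13:30 start Ravi → 3
Wednesday 16:00 end Mateo → 2
Wednesday 18:30 end Dmitri → 1
Wednesday 21:30 end Ravi → 0
Thursday 07:00 start Lucia → 1
Thursday 09:00 start Aoife → 2
Thursday 15:00 end Lucia → 1
Thursday 17:00 end Aoife → 0
Peak is 3, at Wednesday 11:30 (Dmitri, Mateo, Rohan).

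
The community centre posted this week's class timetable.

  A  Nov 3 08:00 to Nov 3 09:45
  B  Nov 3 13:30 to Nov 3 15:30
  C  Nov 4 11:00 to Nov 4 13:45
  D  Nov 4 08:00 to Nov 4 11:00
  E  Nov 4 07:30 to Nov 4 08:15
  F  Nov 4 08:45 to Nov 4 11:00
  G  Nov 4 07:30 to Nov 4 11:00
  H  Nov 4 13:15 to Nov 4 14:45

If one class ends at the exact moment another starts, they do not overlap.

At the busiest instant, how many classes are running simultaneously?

3

Sort all start/end points and keep a running count:
Nov 3 08:00 start A → 1
Nov 3 09:45 end A → 0
Nov 3 13:30 start B → 1
Nov 3 15:30 end B → 0
Nov 4 07:30 start E → 1
Nov 4 07:30 start G → 2
Nov 4 08:00 start D → 3
Nov 4 08:15 end E → 2
Nov 4 08:45 start F → 3
Nov 4 11:00 end D → 2
Nov 4 11:00 end F → 1
Nov 4 11:00 end G → 0
Nov 4 11:00 start C → 1
Nov 4 13:15 start H → 2
Nov 4 13:45 end C → 1
Nov 4 14:45 end H → 0
Peak is 3, at Nov 4 08:00 (D, E, G).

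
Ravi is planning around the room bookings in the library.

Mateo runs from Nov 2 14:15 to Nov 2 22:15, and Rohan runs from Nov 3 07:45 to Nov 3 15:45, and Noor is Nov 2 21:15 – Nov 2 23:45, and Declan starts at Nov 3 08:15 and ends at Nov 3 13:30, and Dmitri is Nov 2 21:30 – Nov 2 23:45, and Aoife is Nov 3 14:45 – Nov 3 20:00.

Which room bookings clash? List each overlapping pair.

Sorted by start: Mateo, Noor, Dmitri, Rohan, Declan, Aoife.
Noor starts before Mateo ends → Mateo and Noor overlap.
Dmitri starts before Mateo ends → Mateo and Dmitri overlap.
Rohan starts after Mateo ends; Mateo is clear from here.
Dmitri starts before Noor ends → Noor and Dmitri overlap.
Rohan starts after Noor ends; Noor is clear from here.
Rohan starts after Dmitri ends; Dmitri is clear from here.
Declan starts before Rohan ends → Rohan and Declan overlap.
Aoife starts before Rohan ends → Rohan and Aoife overlap.
Aoife starts after Declan ends.

Aoife & Rohan, Declan & Rohan, Dmitri & Mateo, Dmitri & Noor, Mateo & Noor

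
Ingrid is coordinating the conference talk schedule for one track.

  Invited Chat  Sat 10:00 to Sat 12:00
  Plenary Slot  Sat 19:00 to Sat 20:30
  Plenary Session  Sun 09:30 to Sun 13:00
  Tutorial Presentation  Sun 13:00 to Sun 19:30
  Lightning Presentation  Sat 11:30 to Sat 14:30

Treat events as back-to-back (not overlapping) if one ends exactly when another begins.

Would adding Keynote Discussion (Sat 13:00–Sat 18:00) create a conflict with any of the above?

Invited Chat: ends Sat 12:00 at or before Keynote Discussion starts Sat 13:00 → clear.
Lightning Presentation: starts Sat 11:30 before Keynote Discussion ends Sat 18:00, and ends Sat 14:30 after Keynote Discussion starts Sat 13:00 → overlap.
Plenary Slot: starts Sat 19:00 at or after Keynote Discussion ends Sat 18:00 → clear.
Plenary Session: starts Sun 09:30 at or after Keynote Discussion ends Sat 18:00 → clear.
Tutorial Presentation: starts Sun 13:00 at or after Keynote Discussion ends Sat 18:00 → clear.
Keynote Discussion overlaps Lightning Presentation.

Yes — it overlaps Lightning Presentation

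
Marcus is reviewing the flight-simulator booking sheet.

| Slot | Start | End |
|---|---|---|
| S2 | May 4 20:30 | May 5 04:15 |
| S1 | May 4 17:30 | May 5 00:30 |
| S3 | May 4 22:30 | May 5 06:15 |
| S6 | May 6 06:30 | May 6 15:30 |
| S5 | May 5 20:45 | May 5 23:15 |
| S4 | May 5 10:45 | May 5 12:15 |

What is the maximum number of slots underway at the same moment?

Sort all start/end points and keep a running count:
May 4 17:30 start S1 → 1
May 4 20:30 start S2 → 2
May 4 22:30 start S3 → 3
May 5 00:30 end S1 → 2
May 5 04:15 end S2 → 1
May 5 06:15 end S3 → 0
May 5 10:45 start S4 → 1
May 5 12:15 end S4 → 0
May 5 20:45 start S5 → 1
May 5 23:15 end S5 → 0
May 6 06:30 start S6 → 1
May 6 15:30 end S6 → 0
Peak is 3, at May 4 22:30 (S1, S2, S3).

3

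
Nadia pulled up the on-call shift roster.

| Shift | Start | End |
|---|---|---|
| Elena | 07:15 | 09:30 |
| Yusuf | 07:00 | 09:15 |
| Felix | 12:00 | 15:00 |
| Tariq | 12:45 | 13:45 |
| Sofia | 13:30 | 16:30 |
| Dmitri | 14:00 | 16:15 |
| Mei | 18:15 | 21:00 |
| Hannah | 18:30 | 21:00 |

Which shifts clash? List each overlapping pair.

Sorted by start: Yusuf, Elena, Felix, Tariq, Sofia, Dmitri, Mei, Hannah.
Elena starts before Yusuf ends → Yusuf and Elena overlap.
Felix starts after Yusuf ends, so Yusuf has no further overlaps.
Felix starts after Elena ends, so Elena has no further overlaps.
Tariq starts before Felix ends → Felix and Tariq overlap.
Sofia starts before Felix ends → Felix and Sofia overlap.
Dmitri starts before Felix ends → Felix and Dmitri overlap.
Mei starts after Felix ends, so Felix has no further overlaps.
Sofia starts before Tariq ends → Tariq and Sofia overlap.
Dmitri starts after Tariq ends, so Tariq has no further overlaps.
Dmitri starts before Sofia ends → Sofia and Dmitri overlap.
Mei starts after Sofia ends, so Sofia has no further overlaps.
Mei starts after Dmitri ends, so Dmitri has no further overlaps.
Hannah starts before Mei ends → Mei and Hannah overlap.

Dmitri & Felix, Dmitri & Sofia, Elena & Yusuf, Felix & Sofia, Felix & Tariq, Hannah & Mei, Sofia & Tariq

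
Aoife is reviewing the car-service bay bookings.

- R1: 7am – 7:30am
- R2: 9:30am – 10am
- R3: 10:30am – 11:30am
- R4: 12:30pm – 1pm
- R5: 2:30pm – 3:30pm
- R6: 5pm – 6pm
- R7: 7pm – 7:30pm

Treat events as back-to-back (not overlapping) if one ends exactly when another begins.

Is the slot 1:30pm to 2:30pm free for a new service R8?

Yes — the slot is free

R1: ends 7:30am at or before R8 starts 1:30pm → clear.
R2: ends 10am at or before R8 starts 1:30pm → clear.
R3: ends 11:30am at or before R8 starts 1:30pm → clear.
R4: ends 1pm at or before R8 starts 1:30pm → clear.
R5: starts 2:30pm at or after R8 ends 2:30pm → clear.
R6: starts 5pm at or after R8 ends 2:30pm → clear.
R7: starts 7pm at or after R8 ends 2:30pm → clear.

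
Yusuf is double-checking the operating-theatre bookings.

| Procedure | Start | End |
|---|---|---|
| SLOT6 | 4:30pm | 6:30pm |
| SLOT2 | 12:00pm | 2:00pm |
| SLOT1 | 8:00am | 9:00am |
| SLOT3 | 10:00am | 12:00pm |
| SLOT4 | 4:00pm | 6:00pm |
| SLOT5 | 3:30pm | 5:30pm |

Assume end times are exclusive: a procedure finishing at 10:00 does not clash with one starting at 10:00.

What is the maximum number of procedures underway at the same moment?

3

Sweep the timeline, counting +1 at each start and −1 at each end (ends before starts at a tie):
8:00am start SLOT1 → 1
9:00am end SLOT1 → 0
10:00am start SLOT3 → 1
12:00pm end SLOT3 → 0
12:00pm start SLOT2 → 1
2:00pm end SLOT2 → 0
3:30pm start SLOT5 → 1
4:00pm start SLOT4 → 2
4:30pm start SLOT6 → 3
5:30pm end SLOT5 → 2
6:00pm end SLOT4 → 1
6:30pm end SLOT6 → 0
Peak is 3, at 4:30pm (SLOT4, SLOT5, SLOT6).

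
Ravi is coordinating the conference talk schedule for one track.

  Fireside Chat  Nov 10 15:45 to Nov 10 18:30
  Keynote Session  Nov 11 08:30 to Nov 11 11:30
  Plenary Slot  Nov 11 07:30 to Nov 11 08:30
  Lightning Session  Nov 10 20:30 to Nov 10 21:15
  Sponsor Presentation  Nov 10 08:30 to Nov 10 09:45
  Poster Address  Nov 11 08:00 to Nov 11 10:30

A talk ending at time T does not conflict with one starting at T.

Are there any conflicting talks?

Yes

Check each pair: they overlap iff neither finishes before the other starts.
Sorted by start: Sponsor Presentation, Fireside Chat, Lightning Session, Plenary Slot, Poster Address, Keynote Session.
Fireside Chat starts after Sponsor Presentation ends, so nothing later overlaps Sponsor Presentation either.
Lightning Session starts after Fireside Chat ends, so nothing later overlaps Fireside Chat either.
Plenary Slot starts after Lightning Session ends, so nothing later overlaps Lightning Session either.
Poster Address starts before Plenary Slot ends → Plenary Slot and Poster Address overlap.
That's a conflict, so the schedule is not conflict-free.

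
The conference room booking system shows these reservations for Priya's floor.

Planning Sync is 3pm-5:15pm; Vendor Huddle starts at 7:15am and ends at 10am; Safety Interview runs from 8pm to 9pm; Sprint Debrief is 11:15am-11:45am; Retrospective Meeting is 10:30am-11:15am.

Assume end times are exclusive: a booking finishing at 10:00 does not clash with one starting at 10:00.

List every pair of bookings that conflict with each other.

no overlapping pairs

Sorted by start: Vendor Huddle, Retrospective Meeting, Sprint Debrief, Planning Sync, Safety Interview.
Retrospective Meeting starts after Vendor Huddle ends — done with Vendor Huddle.
Sprint Debrief starts exactly when Retrospective Meeting ends (back-to-back, no overlap) — done with Retrospective Meeting.
Planning Sync starts after Sprint Debrief ends — done with Sprint Debrief.
Safety Interview starts after Planning Sync ends.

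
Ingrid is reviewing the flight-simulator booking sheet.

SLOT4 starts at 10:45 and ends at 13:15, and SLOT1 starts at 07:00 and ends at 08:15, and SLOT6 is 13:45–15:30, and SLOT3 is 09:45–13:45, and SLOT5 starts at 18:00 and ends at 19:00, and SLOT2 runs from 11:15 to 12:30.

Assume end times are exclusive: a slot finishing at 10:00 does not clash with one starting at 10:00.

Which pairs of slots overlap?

Check each pair: they overlap iff neither finishes before the other starts.
Sorted by start: SLOT1, SLOT3, SLOT4, SLOT2, SLOT6, SLOT5.
SLOT3 starts after SLOT1 ends, so nothing later overlaps SLOT1 either.
SLOT4 starts before SLOT3 ends → SLOT3 and SLOT4 overlap.
SLOT2 starts before SLOT3 ends → SLOT3 and SLOT2 overlap.
SLOT6 starts exactly when SLOT3 ends (back-to-back, no overlap), so nothing later overlaps SLOT3 either.
SLOT2 starts before SLOT4 ends → SLOT4 and SLOT2 overlap.
SLOT6 starts after SLOT4 ends, so nothing later overlaps SLOT4 either.
SLOT6 starts after SLOT2 ends, so nothing later overlaps SLOT2 either.
SLOT5 starts after SLOT6 ends.

SLOT2 & SLOT3, SLOT2 & SLOT4, SLOT3 & SLOT4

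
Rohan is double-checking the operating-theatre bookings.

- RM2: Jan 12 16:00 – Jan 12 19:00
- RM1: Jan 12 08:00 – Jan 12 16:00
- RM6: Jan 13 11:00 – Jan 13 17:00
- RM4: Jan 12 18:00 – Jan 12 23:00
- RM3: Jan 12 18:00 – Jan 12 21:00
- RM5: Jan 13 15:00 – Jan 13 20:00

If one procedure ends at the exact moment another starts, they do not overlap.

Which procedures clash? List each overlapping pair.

RM2 & RM3, RM2 & RM4, RM3 & RM4, RM5 & RM6

Sorted by start: RM1, RM2, RM3, RM4, RM6, RM5.
RM2 starts exactly when RM1 ends (back-to-back, no overlap), so RM1 has no further overlaps.
RM3 starts before RM2 ends → RM2 and RM3 overlap.
RM4 starts before RM2 ends → RM2 and RM4 overlap.
RM6 starts after RM2 ends, so RM2 has no further overlaps.
RM4 starts before RM3 ends → RM3 and RM4 overlap.
RM6 starts after RM3 ends, so RM3 has no further overlaps.
RM6 starts after RM4 ends, so RM4 has no further overlaps.
RM5 starts before RM6 ends → RM6 and RM5 overlap.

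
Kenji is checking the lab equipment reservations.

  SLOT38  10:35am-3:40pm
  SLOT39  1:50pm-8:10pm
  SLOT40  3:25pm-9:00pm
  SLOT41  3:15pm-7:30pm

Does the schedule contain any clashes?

Yes

Check each pair: they overlap iff neither finishes before the other starts.
Sorted by start: SLOT38, SLOT39, SLOT41, SLOT40.
SLOT39 starts before SLOT38 ends → SLOT38 and SLOT39 overlap.
That's a conflict, so the schedule is not conflict-free.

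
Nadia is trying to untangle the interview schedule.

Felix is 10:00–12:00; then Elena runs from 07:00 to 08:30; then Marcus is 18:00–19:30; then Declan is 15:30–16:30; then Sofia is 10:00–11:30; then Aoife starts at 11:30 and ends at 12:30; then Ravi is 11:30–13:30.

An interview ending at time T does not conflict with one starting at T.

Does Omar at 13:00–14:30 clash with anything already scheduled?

Elena: ends 08:30 at or before Omar starts 13:00 → clear.
Felix: ends 12:00 at or before Omar starts 13:00 → clear.
Sofia: ends 11:30 at or before Omar starts 13:00 → clear.
Aoife: ends 12:30 at or before Omar starts 13:00 → clear.
Ravi: starts 11:30 before Omar ends 14:30, and ends 13:30 after Omar starts 13:00 → overlap.
Declan: starts 15:30 at or after Omar ends 14:30 → clear.
Marcus: starts 18:00 at or after Omar ends 14:30 → clear.
Omar overlaps Ravi.

Yes — it overlaps Ravi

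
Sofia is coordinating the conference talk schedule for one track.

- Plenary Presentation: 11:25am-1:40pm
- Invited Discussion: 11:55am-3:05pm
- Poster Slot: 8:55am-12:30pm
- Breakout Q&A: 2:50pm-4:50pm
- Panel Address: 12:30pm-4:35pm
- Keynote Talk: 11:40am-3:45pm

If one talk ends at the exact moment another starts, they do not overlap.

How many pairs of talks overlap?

Sorted by start: Poster Slot, Plenary Presentation, Keynote Talk, Invited Discussion, Panel Address, Breakout Q&A.
Plenary Presentation starts before Poster Slot ends → Poster Slot and Plenary Presentation overlap.
Keynote Talk starts before Poster Slot ends → Poster Slot and Keynote Talk overlap.
Invited Discussion starts before Poster Slot ends → Poster Slot and Invited Discussion overlap.
Panel Address starts exactly when Poster Slot ends (back-to-back, no overlap), so nothing later overlaps Poster Slot either.
Keynote Talk starts before Plenary Presentation ends → Plenary Presentation and Keynote Talk overlap.
Invited Discussion starts before Plenary Presentation ends → Plenary Presentation and Invited Discussion overlap.
Panel Address starts before Plenary Presentation ends → Plenary Presentation and Panel Address overlap.
Breakout Q&A starts after Plenary Presentation ends.
Invited Discussion starts before Keynote Talk ends → Keynote Talk and Invited Discussion overlap.
Panel Address starts before Keynote Talk ends → Keynote Talk and Panel Address overlap.
Breakout Q&A starts before Keynote Talk ends → Keynote Talk and Breakout Q&A overlap.
Panel Address starts before Invited Discussion ends → Invited Discussion and Panel Address overlap.
Breakout Q&A starts before Invited Discussion ends → Invited Discussion and Breakout Q&A overlap.
Breakout Q&A starts before Panel Address ends → Panel Address and Breakout Q&A overlap.
Overlapping pairs: Breakout Q&A & Invited Discussion, Breakout Q&A & Keynote Talk, Breakout Q&A & Panel Address, Invited Discussion & Keynote Talk, Invited Discussion & Panel Address, Invited Discussion & Plenary Presentation, Invited Discussion & Poster Slot, Keynote Talk & Panel Address, Keynote Talk & Plenary Presentation, Keynote Talk & Poster Slot, Panel Address & Plenary Presentation, Plenary Presentation & Poster Slot — 12 in total.

12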